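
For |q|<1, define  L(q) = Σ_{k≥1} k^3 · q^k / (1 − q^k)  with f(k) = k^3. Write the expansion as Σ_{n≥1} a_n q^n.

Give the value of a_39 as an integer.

a_39 = 61544

[q^39] f(39)=59319,f(13)=2197,f(3)=27,f(1)=1 ⇒ 61544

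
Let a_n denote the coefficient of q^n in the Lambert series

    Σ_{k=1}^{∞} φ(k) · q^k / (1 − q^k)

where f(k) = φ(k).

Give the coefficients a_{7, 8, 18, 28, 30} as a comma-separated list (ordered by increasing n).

[q^7] φ(7)=6,φ(1)=1 ⇒ 7
[q^8] φ(1)=1,φ(2)=1,φ(4)=2,φ(8)=4 ⇒ 8
n=18: 1·18 2·9 3·6 6·3 9·2 18·1  φ→[1+1+2+2+6+6]=18
n=28: 1·28 2·14 4·7 7·4 14·2 28·1  φ→[1+1+2+6+6+12]=28
n=30: 1·30 2·15 3·10 5·6 6·5 10·3 15·2 30·1  φ→[1+1+2+4+2+4+8+8]=30

7, 8, 18, 28, 30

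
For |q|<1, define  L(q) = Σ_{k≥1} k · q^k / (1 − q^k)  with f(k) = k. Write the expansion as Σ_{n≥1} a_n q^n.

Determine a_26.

[q^26] f(1)=1,f(2)=2,f(13)=13,f(26)=26 ⇒ 42

a_26 = 42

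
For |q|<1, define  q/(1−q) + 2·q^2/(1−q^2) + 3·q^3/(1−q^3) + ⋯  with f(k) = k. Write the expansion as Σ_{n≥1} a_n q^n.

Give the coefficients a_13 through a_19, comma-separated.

[q^13] f(1)=1,f(13)=13 ⇒ 14
q^14  k|14↦f(k): 1:1 2:2 7:7 14:14  a_14=24
q^15  k|15↦f(k): 1:1 3:3 5:5 15:15  a_15=24
[q^16] f(1)=1,f(2)=2,f(4)=4,f(8)=8,f(16)=16 ⇒ 31
[q^17] f(1)=1,f(17)=17 ⇒ 18
n=18: 1·18 2·9 3·6 6·3 9·2 18·1  f→[1+2+3+6+9+18]=39
[q^19] f(1)=1,f(19)=19 ⇒ 20

14, 24, 24, 31, 18, 39, 20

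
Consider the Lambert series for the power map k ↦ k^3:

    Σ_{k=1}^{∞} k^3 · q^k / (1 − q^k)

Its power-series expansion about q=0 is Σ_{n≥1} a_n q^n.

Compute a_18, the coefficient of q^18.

d|18:{1,2,3,6,9,18}  Σf=1+8+27+216+729+5832=6813

a_18 = 6813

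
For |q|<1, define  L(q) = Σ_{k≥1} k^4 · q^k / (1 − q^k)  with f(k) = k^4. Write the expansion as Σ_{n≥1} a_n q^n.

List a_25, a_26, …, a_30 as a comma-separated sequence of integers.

391251, 485554, 538084, 655746, 707282, 872644

[q^25] f(1)=1,f(5)=625,f(25)=390625 ⇒ 391251
q^26  k|26↦f(k): 1:1 2:16 13:28561 26:456976  a_26=485554
d|27:{27,9,3,1}  Σf=531441+6561+81+1=538084
n=28: 28·1 14·2 7·4 4·7 2·14 1·28  f→[614656+38416+2401+256+16+1]=655746
q^29  k|29↦f(k): 1:1 29:707281  a_29=707282
d|30:{30,15,10,6,5,3,2,1}  Σf=810000+50625+10000+1296+625+81+16+1=872644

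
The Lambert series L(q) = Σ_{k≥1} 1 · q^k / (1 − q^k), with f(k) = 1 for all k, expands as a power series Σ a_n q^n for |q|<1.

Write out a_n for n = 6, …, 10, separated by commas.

4, 2, 4, 3, 4

q^6  k|6↦f(k): 1:1 2:1 3:1 6:1  a_6=4
d|7:{1,7}  Σf=1+1=2
n=8: 8·1 4·2 2·4 1·8  f→[1+1+1+1]=4
q^9  k|9↦f(k): 1:1 3:1 9:1  a_9=3
q^10  k|10↦f(k): 1:1 2:1 5:1 10:1  a_10=4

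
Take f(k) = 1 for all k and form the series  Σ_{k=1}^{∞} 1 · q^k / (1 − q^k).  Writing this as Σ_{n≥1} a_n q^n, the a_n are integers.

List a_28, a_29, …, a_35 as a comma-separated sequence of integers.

n=28: 28·1 14·2 7·4 4·7 2·14 1·28  f→[1+1+1+1+1+1]=6
n=29: 1·29 29·1  f→[1+1]=2
[q^30] f(1)=1,f(2)=1,f(3)=1,f(5)=1,f(6)=1,f(10)=1,f(15)=1,f(30)=1 ⇒ 8
d|31:{31,1}  Σf=1+1=2
[q^32] f(1)=1,f(2)=1,f(4)=1,f(8)=1,f(16)=1,f(32)=1 ⇒ 6
d|33:{33,11,3,1}  Σf=1+1+1+1=4
n=34: 34·1 17·2 2·17 1·34  f→[1+1+1+1]=4
d|35:{35,7,5,1}  Σf=1+1+1+1=4

6, 2, 8, 2, 6, 4, 4, 4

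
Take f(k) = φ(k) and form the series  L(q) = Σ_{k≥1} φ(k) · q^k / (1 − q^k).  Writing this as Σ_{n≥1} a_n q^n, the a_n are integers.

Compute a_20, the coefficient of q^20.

d|20:{1,2,4,5,10,20}  Σφ=1+1+2+4+4+8=20

a_20 = 20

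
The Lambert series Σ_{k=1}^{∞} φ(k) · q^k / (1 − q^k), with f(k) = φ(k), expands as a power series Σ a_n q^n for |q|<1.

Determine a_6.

q^6  k|6↦φ(k): 1:1 2:1 3:2 6:2  a_6=6

a_6 = 6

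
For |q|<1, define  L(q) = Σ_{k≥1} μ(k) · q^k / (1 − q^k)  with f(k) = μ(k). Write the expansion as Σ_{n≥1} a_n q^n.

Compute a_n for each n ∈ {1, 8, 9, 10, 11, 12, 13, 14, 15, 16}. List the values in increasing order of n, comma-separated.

1, 0, 0, 0, 0, 0, 0, 0, 0, 0

q^1  k|1↦μ(k): 1:1  a_1=1
n=8: 8·1 4·2 2·4 1·8  μ→[0+0+(-1)+1]=0
[q^9] μ(9)=0,μ(3)=-1,μ(1)=1 ⇒ 0
q^10  k|10↦μ(k): 10:1 5:-1 2:-1 1:1  a_10=0
n=11: 1·11 11·1  μ→[1+(-1)]=0
q^12  k|12↦μ(k): 1:1 2:-1 3:-1 4:0 6:1 12:0  a_12=0
d|13:{1,13}  Σμ=1+(-1)=0
q^14  k|14↦μ(k): 1:1 2:-1 7:-1 14:1  a_14=0
q^15  k|15↦μ(k): 1:1 3:-1 5:-1 15:1  a_15=0
[q^16] μ(1)=1,μ(2)=-1,μ(4)=0,μ(8)=0,μ(16)=0 ⇒ 0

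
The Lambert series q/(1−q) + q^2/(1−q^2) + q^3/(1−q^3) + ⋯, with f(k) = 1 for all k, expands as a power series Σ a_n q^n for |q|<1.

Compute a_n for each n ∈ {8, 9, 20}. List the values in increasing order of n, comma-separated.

d|8:{1,2,4,8}  Σf=1+1+1+1=4
[q^9] f(1)=1,f(3)=1,f(9)=1 ⇒ 3
n=20: 20·1 10·2 5·4 4·5 2·10 1·20  f→[1+1+1+1+1+1]=6

4, 3, 6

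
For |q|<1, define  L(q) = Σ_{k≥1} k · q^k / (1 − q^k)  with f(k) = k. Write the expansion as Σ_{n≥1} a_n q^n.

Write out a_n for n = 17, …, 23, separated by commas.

18, 39, 20, 42, 32, 36, 24

d|17:{1,17}  Σf=1+17=18
q^18  k|18↦f(k): 1:1 2:2 3:3 6:6 9:9 18:18  a_18=39
n=19: 1·19 19·1  f→[1+19]=20
d|20:{20,10,5,4,2,1}  Σf=20+10+5+4+2+1=42
q^21  k|21↦f(k): 1:1 3:3 7:7 21:21  a_21=32
[q^22] f(22)=22,f(11)=11,f(2)=2,f(1)=1 ⇒ 36
d|23:{1,23}  Σf=1+23=24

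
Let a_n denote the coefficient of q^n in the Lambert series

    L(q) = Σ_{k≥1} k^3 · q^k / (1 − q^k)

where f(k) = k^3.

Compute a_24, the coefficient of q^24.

a_24 = 16380

[q^24] f(24)=13824,f(12)=1728,f(8)=512,f(6)=216,f(4)=64,f(3)=27,f(2)=8,f(1)=1 ⇒ 16380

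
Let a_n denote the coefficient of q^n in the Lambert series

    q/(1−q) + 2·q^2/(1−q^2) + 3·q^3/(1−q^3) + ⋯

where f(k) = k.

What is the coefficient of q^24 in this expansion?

[q^24] f(1)=1,f(2)=2,f(3)=3,f(4)=4,f(6)=6,f(8)=8,f(12)=12,f(24)=24 ⇒ 60

a_24 = 60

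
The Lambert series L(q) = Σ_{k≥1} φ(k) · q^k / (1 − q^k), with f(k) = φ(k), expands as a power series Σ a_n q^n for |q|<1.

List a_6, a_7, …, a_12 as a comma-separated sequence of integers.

d|6:{1,2,3,6}  Σφ=1+1+2+2=6
[q^7] φ(1)=1,φ(7)=6 ⇒ 7
[q^8] φ(8)=4,φ(4)=2,φ(2)=1,φ(1)=1 ⇒ 8
q^9  k|9↦φ(k): 1:1 3:2 9:6  a_9=9
q^10  k|10↦φ(k): 10:4 5:4 2:1 1:1  a_10=10
n=11: 1·11 11·1  φ→[1+10]=11
n=12: 1·12 2·6 3·4 4·3 6·2 12·1  φ→[1+1+2+2+2+4]=12

6, 7, 8, 9, 10, 11, 12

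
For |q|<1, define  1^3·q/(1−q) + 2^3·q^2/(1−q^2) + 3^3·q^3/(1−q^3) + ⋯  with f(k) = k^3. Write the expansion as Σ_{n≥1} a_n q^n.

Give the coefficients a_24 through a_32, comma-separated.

16380, 15751, 19782, 20440, 25112, 24390, 31752, 29792, 37449

d|24:{1,2,3,4,6,8,12,24}  Σf=1+8+27+64+216+512+1728+13824=16380
n=25: 1·25 5·5 25·1  f→[1+125+15625]=15751
n=26: 26·1 13·2 2·13 1·26  f→[17576+2197+8+1]=19782
d|27:{1,3,9,27}  Σf=1+27+729+19683=20440
n=28: 28·1 14·2 7·4 4·7 2·14 1·28  f→[21952+2744+343+64+8+1]=25112
n=29: 29·1 1·29  f→[24389+1]=24390
[q^30] f(30)=27000,f(15)=3375,f(10)=1000,f(6)=216,f(5)=125,f(3)=27,f(2)=8,f(1)=1 ⇒ 31752
q^31  k|31↦f(k): 31:29791 1:1  a_31=29792
n=32: 1·32 2·16 4·8 8·4 16·2 32·1  f→[1+8+64+512+4096+32768]=37449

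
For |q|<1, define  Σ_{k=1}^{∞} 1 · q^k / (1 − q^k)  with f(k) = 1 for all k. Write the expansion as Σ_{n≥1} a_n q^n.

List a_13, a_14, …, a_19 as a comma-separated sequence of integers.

[q^13] f(1)=1,f(13)=1 ⇒ 2
q^14  k|14↦f(k): 14:1 7:1 2:1 1:1  a_14=4
d|15:{1,3,5,15}  Σf=1+1+1+1=4
q^16  k|16↦f(k): 16:1 8:1 4:1 2:1 1:1  a_16=5
d|17:{1,17}  Σf=1+1=2
n=18: 18·1 9·2 6·3 3·6 2·9 1·18  f→[1+1+1+1+1+1]=6
[q^19] f(19)=1,f(1)=1 ⇒ 2

2, 4, 4, 5, 2, 6, 2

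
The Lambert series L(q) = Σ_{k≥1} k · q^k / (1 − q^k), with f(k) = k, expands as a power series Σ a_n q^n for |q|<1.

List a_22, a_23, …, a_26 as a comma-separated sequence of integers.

q^22  k|22↦f(k): 22:22 11:11 2:2 1:1  a_22=36
n=23: 1·23 23·1  f→[1+23]=24
q^24  k|24↦f(k): 24:24 12:12 8:8 6:6 4:4 3:3 2:2 1:1  a_24=60
n=25: 1·25 5·5 25·1  f→[1+5+25]=31
d|26:{26,13,2,1}  Σf=26+13+2+1=42

36, 24, 60, 31, 42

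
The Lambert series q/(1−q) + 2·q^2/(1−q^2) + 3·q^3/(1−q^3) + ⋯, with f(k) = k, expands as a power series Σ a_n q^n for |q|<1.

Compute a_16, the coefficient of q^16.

[q^16] f(16)=16,f(8)=8,f(4)=4,f(2)=2,f(1)=1 ⇒ 31

a_16 = 31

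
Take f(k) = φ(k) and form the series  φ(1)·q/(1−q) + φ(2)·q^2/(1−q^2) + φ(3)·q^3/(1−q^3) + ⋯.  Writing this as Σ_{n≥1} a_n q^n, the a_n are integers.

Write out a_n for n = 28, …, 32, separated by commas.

q^28  k|28↦φ(k): 1:1 2:1 4:2 7:6 14:6 28:12  a_28=28
n=29: 29·1 1·29  φ→[28+1]=29
q^30  k|30↦φ(k): 1:1 2:1 3:2 5:4 6:2 10:4 15:8 30:8  a_30=30
q^31  k|31↦φ(k): 1:1 31:30  a_31=31
q^32  k|32↦φ(k): 1:1 2:1 4:2 8:4 16:8 32:16  a_32=32

28, 29, 30, 31, 32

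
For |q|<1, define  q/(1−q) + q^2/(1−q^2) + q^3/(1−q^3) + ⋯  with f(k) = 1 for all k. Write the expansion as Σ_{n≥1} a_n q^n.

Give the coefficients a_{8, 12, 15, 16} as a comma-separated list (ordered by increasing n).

4, 6, 4, 5

q^8  k|8↦f(k): 8:1 4:1 2:1 1:1  a_8=4
d|12:{1,2,3,4,6,12}  Σf=1+1+1+1+1+1=6
[q^15] f(15)=1,f(5)=1,f(3)=1,f(1)=1 ⇒ 4
n=16: 16·1 8·2 4·4 2·8 1·16  f→[1+1+1+1+1]=5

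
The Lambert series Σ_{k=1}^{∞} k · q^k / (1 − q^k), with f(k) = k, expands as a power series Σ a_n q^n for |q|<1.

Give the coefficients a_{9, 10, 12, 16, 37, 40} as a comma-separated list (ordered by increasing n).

[q^9] f(9)=9,f(3)=3,f(1)=1 ⇒ 13
n=10: 1·10 2·5 5·2 10·1  f→[1+2+5+10]=18
q^12  k|12↦f(k): 1:1 2:2 3:3 4:4 6:6 12:12  a_12=28
q^16  k|16↦f(k): 16:16 8:8 4:4 2:2 1:1  a_16=31
q^37  k|37↦f(k): 1:1 37:37  a_37=38
n=40: 1·40 2·20 4·10 5·8 8·5 10·4 20·2 40·1  f→[1+2+4+5+8+10+20+40]=90

13, 18, 28, 31, 38, 90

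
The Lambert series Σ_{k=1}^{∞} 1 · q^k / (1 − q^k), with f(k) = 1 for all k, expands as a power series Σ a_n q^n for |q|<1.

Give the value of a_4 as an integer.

a_4 = 3

n=4: 4·1 2·2 1·4  f→[1+1+1]=3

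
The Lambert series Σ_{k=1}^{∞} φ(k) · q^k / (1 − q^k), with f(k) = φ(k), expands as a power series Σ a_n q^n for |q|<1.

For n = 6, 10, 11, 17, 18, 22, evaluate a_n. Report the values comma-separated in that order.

n=6: 1·6 2·3 3·2 6·1  φ→[1+1+2+2]=6
n=10: 10·1 5·2 2·5 1·10  φ→[4+4+1+1]=10
n=11: 1·11 11·1  φ→[1+10]=11
[q^17] φ(17)=16,φ(1)=1 ⇒ 17
n=18: 18·1 9·2 6·3 3·6 2·9 1·18  φ→[6+6+2+2+1+1]=18
[q^22] φ(1)=1,φ(2)=1,φ(11)=10,φ(22)=10 ⇒ 22

6, 10, 11, 17, 18, 22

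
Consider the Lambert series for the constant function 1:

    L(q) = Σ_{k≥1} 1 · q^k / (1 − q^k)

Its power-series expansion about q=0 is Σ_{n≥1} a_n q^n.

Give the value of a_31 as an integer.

n=31: 31·1 1·31  f→[1+1]=2

a_31 = 2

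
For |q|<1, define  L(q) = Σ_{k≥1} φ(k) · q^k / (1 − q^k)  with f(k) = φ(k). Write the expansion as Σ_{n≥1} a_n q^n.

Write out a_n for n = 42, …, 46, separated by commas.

[q^42] φ(42)=12,φ(21)=12,φ(14)=6,φ(7)=6,φ(6)=2,φ(3)=2,φ(2)=1,φ(1)=1 ⇒ 42
n=43: 1·43 43·1  φ→[1+42]=43
d|44:{44,22,11,4,2,1}  Σφ=20+10+10+2+1+1=44
d|45:{1,3,5,9,15,45}  Σφ=1+2+4+6+8+24=45
[q^46] φ(1)=1,φ(2)=1,φ(23)=22,φ(46)=22 ⇒ 46

42, 43, 44, 45, 46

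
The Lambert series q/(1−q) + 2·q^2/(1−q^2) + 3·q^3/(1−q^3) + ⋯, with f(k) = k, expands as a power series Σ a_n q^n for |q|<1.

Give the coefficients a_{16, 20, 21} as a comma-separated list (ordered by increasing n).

[q^16] f(16)=16,f(8)=8,f(4)=4,f(2)=2,f(1)=1 ⇒ 31
[q^20] f(20)=20,f(10)=10,f(5)=5,f(4)=4,f(2)=2,f(1)=1 ⇒ 42
d|21:{21,7,3,1}  Σf=21+7+3+1=32

31, 42, 32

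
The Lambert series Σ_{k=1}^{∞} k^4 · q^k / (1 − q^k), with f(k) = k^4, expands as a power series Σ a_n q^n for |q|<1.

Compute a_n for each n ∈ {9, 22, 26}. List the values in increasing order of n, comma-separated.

q^9  k|9↦f(k): 9:6561 3:81 1:1  a_9=6643
[q^22] f(22)=234256,f(11)=14641,f(2)=16,f(1)=1 ⇒ 248914
q^26  k|26↦f(k): 26:456976 13:28561 2:16 1:1  a_26=485554

6643, 248914, 485554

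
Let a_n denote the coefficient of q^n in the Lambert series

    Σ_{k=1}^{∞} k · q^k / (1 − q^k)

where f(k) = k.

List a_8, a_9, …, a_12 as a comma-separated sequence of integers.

15, 13, 18, 12, 28

q^8  k|8↦f(k): 1:1 2:2 4:4 8:8  a_8=15
d|9:{9,3,1}  Σf=9+3+1=13
q^10  k|10↦f(k): 10:10 5:5 2:2 1:1  a_10=18
d|11:{1,11}  Σf=1+11=12
n=12: 12·1 6·2 4·3 3·4 2·6 1·12  f→[12+6+4+3+2+1]=28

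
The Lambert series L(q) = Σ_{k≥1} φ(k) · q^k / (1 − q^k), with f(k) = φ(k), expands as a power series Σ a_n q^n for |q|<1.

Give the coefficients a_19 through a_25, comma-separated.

q^19  k|19↦φ(k): 1:1 19:18  a_19=19
n=20: 1·20 2·10 4·5 5·4 10·2 20·1  φ→[1+1+2+4+4+8]=20
[q^21] φ(1)=1,φ(3)=2,φ(7)=6,φ(21)=12 ⇒ 21
n=22: 1·22 2·11 11·2 22·1  φ→[1+1+10+10]=22
[q^23] φ(1)=1,φ(23)=22 ⇒ 23
[q^24] φ(1)=1,φ(2)=1,φ(3)=2,φ(4)=2,φ(6)=2,φ(8)=4,φ(12)=4,φ(24)=8 ⇒ 24
q^25  k|25↦φ(k): 1:1 5:4 25:20  a_25=25

19, 20, 21, 22, 23, 24, 25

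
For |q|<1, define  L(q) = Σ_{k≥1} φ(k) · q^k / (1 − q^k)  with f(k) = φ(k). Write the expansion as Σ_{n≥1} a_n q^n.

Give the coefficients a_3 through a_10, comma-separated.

q^3  k|3↦φ(k): 3:2 1:1  a_3=3
[q^4] φ(4)=2,φ(2)=1,φ(1)=1 ⇒ 4
[q^5] φ(5)=4,φ(1)=1 ⇒ 5
q^6  k|6↦φ(k): 6:2 3:2 2:1 1:1  a_6=6
n=7: 7·1 1·7  φ→[6+1]=7
d|8:{1,2,4,8}  Σφ=1+1+2+4=8
d|9:{1,3,9}  Σφ=1+2+6=9
q^10  k|10↦φ(k): 1:1 2:1 5:4 10:4  a_10=10

3, 4, 5, 6, 7, 8, 9, 10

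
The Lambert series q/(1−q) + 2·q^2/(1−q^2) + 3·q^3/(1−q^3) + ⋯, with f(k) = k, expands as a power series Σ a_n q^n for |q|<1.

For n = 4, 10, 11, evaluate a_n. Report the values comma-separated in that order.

7, 18, 12

[q^4] f(4)=4,f(2)=2,f(1)=1 ⇒ 7
n=10: 1·10 2·5 5·2 10·1  f→[1+2+5+10]=18
n=11: 11·1 1·11  f→[11+1]=12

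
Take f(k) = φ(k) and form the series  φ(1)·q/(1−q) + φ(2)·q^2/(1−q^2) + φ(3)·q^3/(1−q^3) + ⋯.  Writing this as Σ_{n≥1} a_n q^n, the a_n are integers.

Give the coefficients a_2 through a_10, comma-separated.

d|2:{1,2}  Σφ=1+1=2
n=3: 1·3 3·1  φ→[1+2]=3
q^4  k|4↦φ(k): 4:2 2:1 1:1  a_4=4
q^5  k|5↦φ(k): 5:4 1:1  a_5=5
q^6  k|6↦φ(k): 6:2 3:2 2:1 1:1  a_6=6
d|7:{7,1}  Σφ=6+1=7
d|8:{8,4,2,1}  Σφ=4+2+1+1=8
[q^9] φ(1)=1,φ(3)=2,φ(9)=6 ⇒ 9
q^10  k|10↦φ(k): 10:4 5:4 2:1 1:1  a_10=10

2, 3, 4, 5, 6, 7, 8, 9, 10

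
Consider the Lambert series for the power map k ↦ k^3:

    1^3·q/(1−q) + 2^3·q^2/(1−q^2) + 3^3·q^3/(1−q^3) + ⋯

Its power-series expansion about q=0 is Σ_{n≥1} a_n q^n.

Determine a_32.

n=32: 32·1 16·2 8·4 4·8 2·16 1·32  f→[32768+4096+512+64+8+1]=37449

a_32 = 37449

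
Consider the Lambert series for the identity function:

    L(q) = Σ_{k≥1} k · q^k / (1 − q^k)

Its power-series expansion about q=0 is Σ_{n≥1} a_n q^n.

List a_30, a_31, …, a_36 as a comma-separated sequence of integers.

72, 32, 63, 48, 54, 48, 91

q^30  k|30↦f(k): 1:1 2:2 3:3 5:5 6:6 10:10 15:15 30:30  a_30=72
[q^31] f(31)=31,f(1)=1 ⇒ 32
q^32  k|32↦f(k): 1:1 2:2 4:4 8:8 16:16 32:32  a_32=63
[q^33] f(33)=33,f(11)=11,f(3)=3,f(1)=1 ⇒ 48
d|34:{1,2,17,34}  Σf=1+2+17+34=54
q^35  k|35↦f(k): 1:1 5:5 7:7 35:35  a_35=48
q^36  k|36↦f(k): 1:1 2:2 3:3 4:4 6:6 9:9 12:12 18:18 36:36  a_36=91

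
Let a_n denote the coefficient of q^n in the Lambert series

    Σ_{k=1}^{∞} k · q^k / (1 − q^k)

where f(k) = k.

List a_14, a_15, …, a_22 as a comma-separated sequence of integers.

24, 24, 31, 18, 39, 20, 42, 32, 36

[q^14] f(14)=14,f(7)=7,f(2)=2,f(1)=1 ⇒ 24
n=15: 1·15 3·5 5·3 15·1  f→[1+3+5+15]=24
q^16  k|16↦f(k): 16:16 8:8 4:4 2:2 1:1  a_16=31
n=17: 1·17 17·1  f→[1+17]=18
d|18:{18,9,6,3,2,1}  Σf=18+9+6+3+2+1=39
d|19:{1,19}  Σf=1+19=20
q^20  k|20↦f(k): 1:1 2:2 4:4 5:5 10:10 20:20  a_20=42
d|21:{21,7,3,1}  Σf=21+7+3+1=32
n=22: 22·1 11·2 2·11 1·22  f→[22+11+2+1]=36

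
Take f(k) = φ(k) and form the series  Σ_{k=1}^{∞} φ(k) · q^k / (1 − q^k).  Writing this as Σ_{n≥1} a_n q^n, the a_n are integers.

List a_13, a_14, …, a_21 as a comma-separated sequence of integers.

d|13:{13,1}  Σφ=12+1=13
d|14:{14,7,2,1}  Σφ=6+6+1+1=14
[q^15] φ(1)=1,φ(3)=2,φ(5)=4,φ(15)=8 ⇒ 15
[q^16] φ(1)=1,φ(2)=1,φ(4)=2,φ(8)=4,φ(16)=8 ⇒ 16
q^17  k|17↦φ(k): 17:16 1:1  a_17=17
d|18:{18,9,6,3,2,1}  Σφ=6+6+2+2+1+1=18
d|19:{1,19}  Σφ=1+18=19
[q^20] φ(20)=8,φ(10)=4,φ(5)=4,φ(4)=2,φ(2)=1,φ(1)=1 ⇒ 20
n=21: 21·1 7·3 3·7 1·21  φ→[12+6+2+1]=21

13, 14, 15, 16, 17, 18, 19, 20, 21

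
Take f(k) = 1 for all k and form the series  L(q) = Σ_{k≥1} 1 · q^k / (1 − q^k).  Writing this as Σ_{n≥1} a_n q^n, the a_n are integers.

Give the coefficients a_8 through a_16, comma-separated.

4, 3, 4, 2, 6, 2, 4, 4, 5

[q^8] f(1)=1,f(2)=1,f(4)=1,f(8)=1 ⇒ 4
[q^9] f(9)=1,f(3)=1,f(1)=1 ⇒ 3
[q^10] f(10)=1,f(5)=1,f(2)=1,f(1)=1 ⇒ 4
d|11:{11,1}  Σf=1+1=2
[q^12] f(1)=1,f(2)=1,f(3)=1,f(4)=1,f(6)=1,f(12)=1 ⇒ 6
d|13:{1,13}  Σf=1+1=2
q^14  k|14↦f(k): 1:1 2:1 7:1 14:1  a_14=4
[q^15] f(15)=1,f(5)=1,f(3)=1,f(1)=1 ⇒ 4
q^16  k|16↦f(k): 1:1 2:1 4:1 8:1 16:1  a_16=5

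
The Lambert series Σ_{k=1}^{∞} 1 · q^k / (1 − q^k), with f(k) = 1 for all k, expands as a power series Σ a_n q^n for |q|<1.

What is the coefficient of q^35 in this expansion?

a_35 = 4

[q^35] f(1)=1,f(5)=1,f(7)=1,f(35)=1 ⇒ 4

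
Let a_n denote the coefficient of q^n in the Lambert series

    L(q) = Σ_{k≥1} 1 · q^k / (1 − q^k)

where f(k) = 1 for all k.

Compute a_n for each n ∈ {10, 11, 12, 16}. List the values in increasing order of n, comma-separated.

4, 2, 6, 5

n=10: 10·1 5·2 2·5 1·10  f→[1+1+1+1]=4
n=11: 1·11 11·1  f→[1+1]=2
d|12:{12,6,4,3,2,1}  Σf=1+1+1+1+1+1=6
n=16: 16·1 8·2 4·4 2·8 1·16  f→[1+1+1+1+1]=5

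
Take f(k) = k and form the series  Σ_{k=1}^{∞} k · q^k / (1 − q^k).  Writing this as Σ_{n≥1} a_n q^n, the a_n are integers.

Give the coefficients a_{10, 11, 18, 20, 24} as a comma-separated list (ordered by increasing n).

18, 12, 39, 42, 60

d|10:{1,2,5,10}  Σf=1+2+5+10=18
n=11: 11·1 1·11  f→[11+1]=12
q^18  k|18↦f(k): 1:1 2:2 3:3 6:6 9:9 18:18  a_18=39
[q^20] f(1)=1,f(2)=2,f(4)=4,f(5)=5,f(10)=10,f(20)=20 ⇒ 42
d|24:{1,2,3,4,6,8,12,24}  Σf=1+2+3+4+6+8+12+24=60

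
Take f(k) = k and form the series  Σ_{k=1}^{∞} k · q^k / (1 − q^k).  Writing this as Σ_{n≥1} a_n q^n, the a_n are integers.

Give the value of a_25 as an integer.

a_25 = 31

d|25:{1,5,25}  Σf=1+5+25=31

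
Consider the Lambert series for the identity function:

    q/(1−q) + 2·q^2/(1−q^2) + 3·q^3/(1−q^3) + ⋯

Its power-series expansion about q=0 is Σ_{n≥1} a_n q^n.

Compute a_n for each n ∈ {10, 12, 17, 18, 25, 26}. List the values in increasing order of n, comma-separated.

18, 28, 18, 39, 31, 42

n=10: 10·1 5·2 2·5 1·10  f→[10+5+2+1]=18
n=12: 1·12 2·6 3·4 4·3 6·2 12·1  f→[1+2+3+4+6+12]=28
q^17  k|17↦f(k): 17:17 1:1  a_17=18
[q^18] f(18)=18,f(9)=9,f(6)=6,f(3)=3,f(2)=2,f(1)=1 ⇒ 39
[q^25] f(25)=25,f(5)=5,f(1)=1 ⇒ 31
[q^26] f(1)=1,f(2)=2,f(13)=13,f(26)=26 ⇒ 42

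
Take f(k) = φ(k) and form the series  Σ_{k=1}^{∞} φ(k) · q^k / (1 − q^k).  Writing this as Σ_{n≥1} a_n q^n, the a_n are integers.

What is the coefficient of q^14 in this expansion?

q^14  k|14↦φ(k): 14:6 7:6 2:1 1:1  a_14=14

a_14 = 14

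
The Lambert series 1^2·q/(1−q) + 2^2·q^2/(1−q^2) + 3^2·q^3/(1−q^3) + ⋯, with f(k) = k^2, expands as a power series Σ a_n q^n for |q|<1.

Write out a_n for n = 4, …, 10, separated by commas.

[q^4] f(4)=16,f(2)=4,f(1)=1 ⇒ 21
d|5:{1,5}  Σf=1+25=26
q^6  k|6↦f(k): 1:1 2:4 3:9 6:36  a_6=50
d|7:{1,7}  Σf=1+49=50
n=8: 8·1 4·2 2·4 1·8  f→[64+16+4+1]=85
q^9  k|9↦f(k): 9:81 3:9 1:1  a_9=91
[q^10] f(10)=100,f(5)=25,f(2)=4,f(1)=1 ⇒ 130

21, 26, 50, 50, 85, 91, 130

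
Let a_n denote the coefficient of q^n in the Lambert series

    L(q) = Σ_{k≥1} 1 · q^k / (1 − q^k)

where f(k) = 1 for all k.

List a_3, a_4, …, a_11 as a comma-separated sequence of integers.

2, 3, 2, 4, 2, 4, 3, 4, 2

[q^3] f(3)=1,f(1)=1 ⇒ 2
q^4  k|4↦f(k): 1:1 2:1 4:1  a_4=3
q^5  k|5↦f(k): 1:1 5:1  a_5=2
[q^6] f(1)=1,f(2)=1,f(3)=1,f(6)=1 ⇒ 4
d|7:{7,1}  Σf=1+1=2
q^8  k|8↦f(k): 1:1 2:1 4:1 8:1  a_8=4
n=9: 1·9 3·3 9·1  f→[1+1+1]=3
n=10: 10·1 5·2 2·5 1·10  f→[1+1+1+1]=4
d|11:{1,11}  Σf=1+1=2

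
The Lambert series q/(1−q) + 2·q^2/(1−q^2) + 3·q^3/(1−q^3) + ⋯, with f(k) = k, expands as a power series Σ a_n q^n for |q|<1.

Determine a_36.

[q^36] f(36)=36,f(18)=18,f(12)=12,f(9)=9,f(6)=6,f(4)=4,f(3)=3,f(2)=2,f(1)=1 ⇒ 91

a_36 = 91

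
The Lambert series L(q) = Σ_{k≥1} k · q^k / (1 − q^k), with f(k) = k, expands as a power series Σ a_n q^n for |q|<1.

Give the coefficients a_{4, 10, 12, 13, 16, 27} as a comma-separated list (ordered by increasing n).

d|4:{1,2,4}  Σf=1+2+4=7
d|10:{10,5,2,1}  Σf=10+5+2+1=18
[q^12] f(12)=12,f(6)=6,f(4)=4,f(3)=3,f(2)=2,f(1)=1 ⇒ 28
n=13: 1·13 13·1  f→[1+13]=14
[q^16] f(16)=16,f(8)=8,f(4)=4,f(2)=2,f(1)=1 ⇒ 31
q^27  k|27↦f(k): 27:27 9:9 3:3 1:1  a_27=40

7, 18, 28, 14, 31, 40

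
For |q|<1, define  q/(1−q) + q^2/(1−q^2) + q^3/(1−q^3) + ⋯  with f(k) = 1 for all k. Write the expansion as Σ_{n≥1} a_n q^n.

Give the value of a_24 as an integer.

a_24 = 8

[q^24] f(24)=1,f(12)=1,f(8)=1,f(6)=1,f(4)=1,f(3)=1,f(2)=1,f(1)=1 ⇒ 8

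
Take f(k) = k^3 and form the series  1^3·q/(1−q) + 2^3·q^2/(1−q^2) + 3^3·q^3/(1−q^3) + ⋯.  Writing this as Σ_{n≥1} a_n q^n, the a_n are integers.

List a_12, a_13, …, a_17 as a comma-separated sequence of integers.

2044, 2198, 3096, 3528, 4681, 4914

d|12:{12,6,4,3,2,1}  Σf=1728+216+64+27+8+1=2044
n=13: 13·1 1·13  f→[2197+1]=2198
q^14  k|14↦f(k): 1:1 2:8 7:343 14:2744  a_14=3096
[q^15] f(15)=3375,f(5)=125,f(3)=27,f(1)=1 ⇒ 3528
q^16  k|16↦f(k): 16:4096 8:512 4:64 2:8 1:1  a_16=4681
d|17:{1,17}  Σf=1+4913=4914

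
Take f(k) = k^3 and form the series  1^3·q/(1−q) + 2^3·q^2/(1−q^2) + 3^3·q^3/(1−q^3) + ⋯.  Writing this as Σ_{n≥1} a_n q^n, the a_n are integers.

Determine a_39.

a_39 = 61544

[q^39] f(1)=1,f(3)=27,f(13)=2197,f(39)=59319 ⇒ 61544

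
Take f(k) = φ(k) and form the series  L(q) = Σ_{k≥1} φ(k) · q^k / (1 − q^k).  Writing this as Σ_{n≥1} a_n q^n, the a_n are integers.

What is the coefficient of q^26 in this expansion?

q^26  k|26↦φ(k): 1:1 2:1 13:12 26:12  a_26=26

a_26 = 26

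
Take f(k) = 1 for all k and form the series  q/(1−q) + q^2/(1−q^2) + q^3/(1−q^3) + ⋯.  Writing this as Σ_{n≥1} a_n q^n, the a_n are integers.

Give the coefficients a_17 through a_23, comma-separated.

2, 6, 2, 6, 4, 4, 2

q^17  k|17↦f(k): 17:1 1:1  a_17=2
[q^18] f(1)=1,f(2)=1,f(3)=1,f(6)=1,f(9)=1,f(18)=1 ⇒ 6
d|19:{19,1}  Σf=1+1=2
d|20:{1,2,4,5,10,20}  Σf=1+1+1+1+1+1=6
d|21:{21,7,3,1}  Σf=1+1+1+1=4
d|22:{22,11,2,1}  Σf=1+1+1+1=4
[q^23] f(23)=1,f(1)=1 ⇒ 2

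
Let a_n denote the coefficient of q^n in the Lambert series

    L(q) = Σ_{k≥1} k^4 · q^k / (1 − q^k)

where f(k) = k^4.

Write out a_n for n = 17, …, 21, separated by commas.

83522, 112931, 130322, 170898, 196964

[q^17] f(17)=83521,f(1)=1 ⇒ 83522
n=18: 18·1 9·2 6·3 3·6 2·9 1·18  f→[104976+6561+1296+81+16+1]=112931
q^19  k|19↦f(k): 1:1 19:130321  a_19=130322
[q^20] f(20)=160000,f(10)=10000,f(5)=625,f(4)=256,f(2)=16,f(1)=1 ⇒ 170898
q^21  k|21↦f(k): 1:1 3:81 7:2401 21:194481  a_21=196964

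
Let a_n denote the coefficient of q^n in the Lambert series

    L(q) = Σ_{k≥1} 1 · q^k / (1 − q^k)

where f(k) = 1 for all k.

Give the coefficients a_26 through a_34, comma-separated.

4, 4, 6, 2, 8, 2, 6, 4, 4

d|26:{26,13,2,1}  Σf=1+1+1+1=4
d|27:{27,9,3,1}  Σf=1+1+1+1=4
n=28: 1·28 2·14 4·7 7·4 14·2 28·1  f→[1+1+1+1+1+1]=6
q^29  k|29↦f(k): 29:1 1:1  a_29=2
n=30: 1·30 2·15 3·10 5·6 6·5 10·3 15·2 30·1  f→[1+1+1+1+1+1+1+1]=8
q^31  k|31↦f(k): 1:1 31:1  a_31=2
n=32: 1·32 2·16 4·8 8·4 16·2 32·1  f→[1+1+1+1+1+1]=6
q^33  k|33↦f(k): 33:1 11:1 3:1 1:1  a_33=4
[q^34] f(34)=1,f(17)=1,f(2)=1,f(1)=1 ⇒ 4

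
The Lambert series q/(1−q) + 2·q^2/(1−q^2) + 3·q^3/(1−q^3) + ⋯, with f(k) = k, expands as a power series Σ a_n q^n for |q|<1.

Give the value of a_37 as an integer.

q^37  k|37↦f(k): 1:1 37:37  a_37=38

a_37 = 38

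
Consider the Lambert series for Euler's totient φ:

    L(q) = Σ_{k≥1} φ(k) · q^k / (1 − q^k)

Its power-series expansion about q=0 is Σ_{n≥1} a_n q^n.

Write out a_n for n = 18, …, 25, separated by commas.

[q^18] φ(1)=1,φ(2)=1,φ(3)=2,φ(6)=2,φ(9)=6,φ(18)=6 ⇒ 18
q^19  k|19↦φ(k): 1:1 19:18  a_19=19
n=20: 1·20 2·10 4·5 5·4 10·2 20·1  φ→[1+1+2+4+4+8]=20
q^21  k|21↦φ(k): 1:1 3:2 7:6 21:12  a_21=21
n=22: 22·1 11·2 2·11 1·22  φ→[10+10+1+1]=22
d|23:{23,1}  Σφ=22+1=23
d|24:{1,2,3,4,6,8,12,24}  Σφ=1+1+2+2+2+4+4+8=24
n=25: 1·25 5·5 25·1  φ→[1+4+20]=25

18, 19, 20, 21, 22, 23, 24, 25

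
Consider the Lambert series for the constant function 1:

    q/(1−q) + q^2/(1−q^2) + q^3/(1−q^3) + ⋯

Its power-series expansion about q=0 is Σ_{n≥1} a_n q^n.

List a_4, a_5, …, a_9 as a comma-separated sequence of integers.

[q^4] f(1)=1,f(2)=1,f(4)=1 ⇒ 3
q^5  k|5↦f(k): 1:1 5:1  a_5=2
q^6  k|6↦f(k): 1:1 2:1 3:1 6:1  a_6=4
q^7  k|7↦f(k): 7:1 1:1  a_7=2
q^8  k|8↦f(k): 8:1 4:1 2:1 1:1  a_8=4
d|9:{1,3,9}  Σf=1+1+1=3

3, 2, 4, 2, 4, 3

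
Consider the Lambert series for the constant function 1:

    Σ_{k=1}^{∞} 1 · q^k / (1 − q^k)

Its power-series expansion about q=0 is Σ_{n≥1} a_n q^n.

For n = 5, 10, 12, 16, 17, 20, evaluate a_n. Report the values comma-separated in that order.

q^5  k|5↦f(k): 1:1 5:1  a_5=2
n=10: 1·10 2·5 5·2 10·1  f→[1+1+1+1]=4
d|12:{1,2,3,4,6,12}  Σf=1+1+1+1+1+1=6
q^16  k|16↦f(k): 1:1 2:1 4:1 8:1 16:1  a_16=5
[q^17] f(17)=1,f(1)=1 ⇒ 2
d|20:{1,2,4,5,10,20}  Σf=1+1+1+1+1+1=6

2, 4, 6, 5, 2, 6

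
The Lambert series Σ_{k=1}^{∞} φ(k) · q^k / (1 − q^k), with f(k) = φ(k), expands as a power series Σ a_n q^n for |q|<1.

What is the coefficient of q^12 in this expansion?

q^12  k|12↦φ(k): 1:1 2:1 3:2 4:2 6:2 12:4  a_12=12

a_12 = 12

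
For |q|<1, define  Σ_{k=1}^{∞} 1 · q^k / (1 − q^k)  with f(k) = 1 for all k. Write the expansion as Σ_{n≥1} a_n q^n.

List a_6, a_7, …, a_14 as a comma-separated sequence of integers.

q^6  k|6↦f(k): 6:1 3:1 2:1 1:1  a_6=4
q^7  k|7↦f(k): 7:1 1:1  a_7=2
[q^8] f(8)=1,f(4)=1,f(2)=1,f(1)=1 ⇒ 4
n=9: 1·9 3·3 9·1  f→[1+1+1]=3
[q^10] f(1)=1,f(2)=1,f(5)=1,f(10)=1 ⇒ 4
n=11: 11·1 1·11  f→[1+1]=2
[q^12] f(1)=1,f(2)=1,f(3)=1,f(4)=1,f(6)=1,f(12)=1 ⇒ 6
q^13  k|13↦f(k): 1:1 13:1  a_13=2
[q^14] f(14)=1,f(7)=1,f(2)=1,f(1)=1 ⇒ 4

4, 2, 4, 3, 4, 2, 6, 2, 4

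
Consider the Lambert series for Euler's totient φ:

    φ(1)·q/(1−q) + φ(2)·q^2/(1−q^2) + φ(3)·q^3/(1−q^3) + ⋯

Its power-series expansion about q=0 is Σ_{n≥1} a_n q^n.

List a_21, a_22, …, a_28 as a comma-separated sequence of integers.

[q^21] φ(21)=12,φ(7)=6,φ(3)=2,φ(1)=1 ⇒ 21
d|22:{22,11,2,1}  Σφ=10+10+1+1=22
n=23: 1·23 23·1  φ→[1+22]=23
q^24  k|24↦φ(k): 24:8 12:4 8:4 6:2 4:2 3:2 2:1 1:1  a_24=24
n=25: 25·1 5·5 1·25  φ→[20+4+1]=25
[q^26] φ(26)=12,φ(13)=12,φ(2)=1,φ(1)=1 ⇒ 26
[q^27] φ(1)=1,φ(3)=2,φ(9)=6,φ(27)=18 ⇒ 27
n=28: 1·28 2·14 4·7 7·4 14·2 28·1  φ→[1+1+2+6+6+12]=28

21, 22, 23, 24, 25, 26, 27, 28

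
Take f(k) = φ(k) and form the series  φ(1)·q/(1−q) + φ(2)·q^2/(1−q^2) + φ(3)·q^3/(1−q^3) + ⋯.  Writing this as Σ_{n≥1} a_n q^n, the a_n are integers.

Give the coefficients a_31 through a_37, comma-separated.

q^31  k|31↦φ(k): 31:30 1:1  a_31=31
[q^32] φ(1)=1,φ(2)=1,φ(4)=2,φ(8)=4,φ(16)=8,φ(32)=16 ⇒ 32
d|33:{1,3,11,33}  Σφ=1+2+10+20=33
n=34: 34·1 17·2 2·17 1·34  φ→[16+16+1+1]=34
q^35  k|35↦φ(k): 35:24 7:6 5:4 1:1  a_35=35
d|36:{1,2,3,4,6,9,12,18,36}  Σφ=1+1+2+2+2+6+4+6+12=36
d|37:{1,37}  Σφ=1+36=37

31, 32, 33, 34, 35, 36, 37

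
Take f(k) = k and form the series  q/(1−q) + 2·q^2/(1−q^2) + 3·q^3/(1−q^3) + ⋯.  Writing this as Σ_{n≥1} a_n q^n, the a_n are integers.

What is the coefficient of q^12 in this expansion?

[q^12] f(12)=12,f(6)=6,f(4)=4,f(3)=3,f(2)=2,f(1)=1 ⇒ 28

a_12 = 28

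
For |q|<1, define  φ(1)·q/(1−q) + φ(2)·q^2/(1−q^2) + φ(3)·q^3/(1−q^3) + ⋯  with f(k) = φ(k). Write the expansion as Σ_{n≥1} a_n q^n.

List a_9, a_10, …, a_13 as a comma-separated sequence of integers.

[q^9] φ(1)=1,φ(3)=2,φ(9)=6 ⇒ 9
n=10: 1·10 2·5 5·2 10·1  φ→[1+1+4+4]=10
q^11  k|11↦φ(k): 11:10 1:1  a_11=11
d|12:{1,2,3,4,6,12}  Σφ=1+1+2+2+2+4=12
d|13:{13,1}  Σφ=12+1=13

9, 10, 11, 12, 13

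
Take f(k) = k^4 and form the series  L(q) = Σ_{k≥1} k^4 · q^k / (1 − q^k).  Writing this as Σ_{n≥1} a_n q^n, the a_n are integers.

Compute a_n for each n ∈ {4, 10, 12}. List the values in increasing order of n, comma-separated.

[q^4] f(1)=1,f(2)=16,f(4)=256 ⇒ 273
d|10:{10,5,2,1}  Σf=10000+625+16+1=10642
d|12:{1,2,3,4,6,12}  Σf=1+16+81+256+1296+20736=22386

273, 10642, 22386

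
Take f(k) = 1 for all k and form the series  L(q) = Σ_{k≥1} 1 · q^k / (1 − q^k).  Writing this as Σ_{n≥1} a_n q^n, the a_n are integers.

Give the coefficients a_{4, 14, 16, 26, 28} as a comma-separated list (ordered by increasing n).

3, 4, 5, 4, 6

n=4: 4·1 2·2 1·4  f→[1+1+1]=3
q^14  k|14↦f(k): 14:1 7:1 2:1 1:1  a_14=4
d|16:{16,8,4,2,1}  Σf=1+1+1+1+1=5
[q^26] f(1)=1,f(2)=1,f(13)=1,f(26)=1 ⇒ 4
q^28  k|28↦f(k): 28:1 14:1 7:1 4:1 2:1 1:1  a_28=6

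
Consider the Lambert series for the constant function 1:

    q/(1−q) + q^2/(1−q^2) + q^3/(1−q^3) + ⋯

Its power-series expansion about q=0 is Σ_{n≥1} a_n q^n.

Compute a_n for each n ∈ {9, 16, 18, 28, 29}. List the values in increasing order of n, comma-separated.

[q^9] f(1)=1,f(3)=1,f(9)=1 ⇒ 3
[q^16] f(1)=1,f(2)=1,f(4)=1,f(8)=1,f(16)=1 ⇒ 5
n=18: 1·18 2·9 3·6 6·3 9·2 18·1  f→[1+1+1+1+1+1]=6
[q^28] f(1)=1,f(2)=1,f(4)=1,f(7)=1,f(14)=1,f(28)=1 ⇒ 6
q^29  k|29↦f(k): 29:1 1:1  a_29=2

3, 5, 6, 6, 2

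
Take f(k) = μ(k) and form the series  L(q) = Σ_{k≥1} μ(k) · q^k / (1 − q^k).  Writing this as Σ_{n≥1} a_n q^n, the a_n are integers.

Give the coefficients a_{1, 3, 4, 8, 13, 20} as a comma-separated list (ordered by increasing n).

1, 0, 0, 0, 0, 0

[q^1] μ(1)=1 ⇒ 1
[q^3] μ(3)=-1,μ(1)=1 ⇒ 0
[q^4] μ(4)=0,μ(2)=-1,μ(1)=1 ⇒ 0
n=8: 8·1 4·2 2·4 1·8  μ→[0+0+(-1)+1]=0
q^13  k|13↦μ(k): 1:1 13:-1  a_13=0
q^20  k|20↦μ(k): 1:1 2:-1 4:0 5:-1 10:1 20:0  a_20=0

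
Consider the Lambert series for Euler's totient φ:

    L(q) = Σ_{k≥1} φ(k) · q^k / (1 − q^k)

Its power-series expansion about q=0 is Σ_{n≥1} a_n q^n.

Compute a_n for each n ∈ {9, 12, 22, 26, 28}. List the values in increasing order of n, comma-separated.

q^9  k|9↦φ(k): 9:6 3:2 1:1  a_9=9
[q^12] φ(1)=1,φ(2)=1,φ(3)=2,φ(4)=2,φ(6)=2,φ(12)=4 ⇒ 12
[q^22] φ(1)=1,φ(2)=1,φ(11)=10,φ(22)=10 ⇒ 22
n=26: 1·26 2·13 13·2 26·1  φ→[1+1+12+12]=26
q^28  k|28↦φ(k): 28:12 14:6 7:6 4:2 2:1 1:1  a_28=28

9, 12, 22, 26, 28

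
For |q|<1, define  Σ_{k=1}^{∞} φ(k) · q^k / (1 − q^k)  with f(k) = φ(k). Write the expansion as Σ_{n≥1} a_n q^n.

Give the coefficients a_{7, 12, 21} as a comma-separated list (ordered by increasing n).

q^7  k|7↦φ(k): 7:6 1:1  a_7=7
q^12  k|12↦φ(k): 1:1 2:1 3:2 4:2 6:2 12:4  a_12=12
n=21: 1·21 3·7 7·3 21·1  φ→[1+2+6+12]=21

7, 12, 21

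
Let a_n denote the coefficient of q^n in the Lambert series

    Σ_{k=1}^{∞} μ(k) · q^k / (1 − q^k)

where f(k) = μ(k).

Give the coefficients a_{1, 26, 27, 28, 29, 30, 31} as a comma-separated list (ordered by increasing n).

q^1  k|1↦μ(k): 1:1  a_1=1
d|26:{1,2,13,26}  Σμ=1+(-1)+(-1)+1=0
d|27:{1,3,9,27}  Σμ=1+(-1)+0+0=0
n=28: 1·28 2·14 4·7 7·4 14·2 28·1  μ→[1+(-1)+0+(-1)+1+0]=0
q^29  k|29↦μ(k): 1:1 29:-1  a_29=0
[q^30] μ(1)=1,μ(2)=-1,μ(3)=-1,μ(5)=-1,μ(6)=1,μ(10)=1,μ(15)=1,μ(30)=-1 ⇒ 0
q^31  k|31↦μ(k): 1:1 31:-1  a_31=0

1, 0, 0, 0, 0, 0, 0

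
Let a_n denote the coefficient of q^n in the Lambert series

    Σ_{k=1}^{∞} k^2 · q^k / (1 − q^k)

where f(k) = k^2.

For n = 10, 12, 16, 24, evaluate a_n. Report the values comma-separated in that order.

130, 210, 341, 850

d|10:{10,5,2,1}  Σf=100+25+4+1=130
n=12: 1·12 2·6 3·4 4·3 6·2 12·1  f→[1+4+9+16+36+144]=210
q^16  k|16↦f(k): 1:1 2:4 4:16 8:64 16:256  a_16=341
n=24: 1·24 2·12 3·8 4·6 6·4 8·3 12·2 24·1  f→[1+4+9+16+36+64+144+576]=850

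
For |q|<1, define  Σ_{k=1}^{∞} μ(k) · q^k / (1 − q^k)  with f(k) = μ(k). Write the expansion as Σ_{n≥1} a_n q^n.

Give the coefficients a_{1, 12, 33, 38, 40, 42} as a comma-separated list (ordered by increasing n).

n=1: 1·1  μ→[1]=1
[q^12] μ(12)=0,μ(6)=1,μ(4)=0,μ(3)=-1,μ(2)=-1,μ(1)=1 ⇒ 0
d|33:{33,11,3,1}  Σμ=1+(-1)+(-1)+1=0
[q^38] μ(38)=1,μ(19)=-1,μ(2)=-1,μ(1)=1 ⇒ 0
q^40  k|40↦μ(k): 40:0 20:0 10:1 8:0 5:-1 4:0 2:-1 1:1  a_40=0
n=42: 42·1 21·2 14·3 7·6 6·7 3·14 2·21 1·42  μ→[(-1)+1+1+(-1)+1+(-1)+(-1)+1]=0

1, 0, 0, 0, 0, 0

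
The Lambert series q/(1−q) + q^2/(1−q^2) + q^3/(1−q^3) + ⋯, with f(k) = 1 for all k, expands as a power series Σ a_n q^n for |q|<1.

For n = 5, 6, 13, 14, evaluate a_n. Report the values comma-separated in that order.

2, 4, 2, 4

[q^5] f(1)=1,f(5)=1 ⇒ 2
q^6  k|6↦f(k): 1:1 2:1 3:1 6:1  a_6=4
[q^13] f(13)=1,f(1)=1 ⇒ 2
q^14  k|14↦f(k): 1:1 2:1 7:1 14:1  a_14=4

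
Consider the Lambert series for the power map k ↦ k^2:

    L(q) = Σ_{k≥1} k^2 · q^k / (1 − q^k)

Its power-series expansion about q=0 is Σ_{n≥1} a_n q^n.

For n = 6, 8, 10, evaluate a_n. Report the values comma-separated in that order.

n=6: 6·1 3·2 2·3 1·6  f→[36+9+4+1]=50
q^8  k|8↦f(k): 1:1 2:4 4:16 8:64  a_8=85
d|10:{10,5,2,1}  Σf=100+25+4+1=130

50, 85, 130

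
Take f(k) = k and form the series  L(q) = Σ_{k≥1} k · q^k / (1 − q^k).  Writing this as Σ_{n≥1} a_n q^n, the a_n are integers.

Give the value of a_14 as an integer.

a_14 = 24

n=14: 14·1 7·2 2·7 1·14  f→[14+7+2+1]=24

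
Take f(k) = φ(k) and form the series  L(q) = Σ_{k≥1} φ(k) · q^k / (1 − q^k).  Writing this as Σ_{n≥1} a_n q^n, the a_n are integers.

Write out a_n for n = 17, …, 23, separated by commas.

d|17:{1,17}  Σφ=1+16=17
[q^18] φ(1)=1,φ(2)=1,φ(3)=2,φ(6)=2,φ(9)=6,φ(18)=6 ⇒ 18
d|19:{19,1}  Σφ=18+1=19
d|20:{20,10,5,4,2,1}  Σφ=8+4+4+2+1+1=20
d|21:{21,7,3,1}  Σφ=12+6+2+1=21
n=22: 22·1 11·2 2·11 1·22  φ→[10+10+1+1]=22
[q^23] φ(23)=22,φ(1)=1 ⇒ 23

17, 18, 19, 20, 21, 22, 23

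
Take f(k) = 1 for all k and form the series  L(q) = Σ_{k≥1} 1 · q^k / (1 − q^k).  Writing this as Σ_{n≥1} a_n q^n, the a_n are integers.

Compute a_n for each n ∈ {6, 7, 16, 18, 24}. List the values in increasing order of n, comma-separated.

4, 2, 5, 6, 8

q^6  k|6↦f(k): 6:1 3:1 2:1 1:1  a_6=4
q^7  k|7↦f(k): 1:1 7:1  a_7=2
[q^16] f(1)=1,f(2)=1,f(4)=1,f(8)=1,f(16)=1 ⇒ 5
q^18  k|18↦f(k): 1:1 2:1 3:1 6:1 9:1 18:1  a_18=6
[q^24] f(24)=1,f(12)=1,f(8)=1,f(6)=1,f(4)=1,f(3)=1,f(2)=1,f(1)=1 ⇒ 8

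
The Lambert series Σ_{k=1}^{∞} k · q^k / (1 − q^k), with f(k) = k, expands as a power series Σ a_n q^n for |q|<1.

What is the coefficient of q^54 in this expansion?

a_54 = 120

n=54: 54·1 27·2 18·3 9·6 6·9 3·18 2·27 1·54  f→[54+27+18+9+6+3+2+1]=120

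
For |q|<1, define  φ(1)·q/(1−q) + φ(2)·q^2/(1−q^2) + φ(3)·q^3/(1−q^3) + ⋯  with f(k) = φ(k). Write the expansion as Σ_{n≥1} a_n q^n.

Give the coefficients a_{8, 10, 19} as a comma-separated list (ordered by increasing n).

n=8: 1·8 2·4 4·2 8·1  φ→[1+1+2+4]=8
d|10:{10,5,2,1}  Σφ=4+4+1+1=10
d|19:{19,1}  Σφ=18+1=19

8, 10, 19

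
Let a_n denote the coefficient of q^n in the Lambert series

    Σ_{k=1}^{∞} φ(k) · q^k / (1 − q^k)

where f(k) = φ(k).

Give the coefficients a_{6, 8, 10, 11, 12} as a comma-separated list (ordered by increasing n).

d|6:{1,2,3,6}  Σφ=1+1+2+2=6
[q^8] φ(8)=4,φ(4)=2,φ(2)=1,φ(1)=1 ⇒ 8
q^10  k|10↦φ(k): 1:1 2:1 5:4 10:4  a_10=10
q^11  k|11↦φ(k): 1:1 11:10  a_11=11
n=12: 12·1 6·2 4·3 3·4 2·6 1·12  φ→[4+2+2+2+1+1]=12

6, 8, 10, 11, 12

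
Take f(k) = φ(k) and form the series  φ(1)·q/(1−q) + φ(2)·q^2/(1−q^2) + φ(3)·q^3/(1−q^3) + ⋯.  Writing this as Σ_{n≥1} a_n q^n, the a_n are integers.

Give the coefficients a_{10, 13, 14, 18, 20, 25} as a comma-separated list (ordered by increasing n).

n=10: 1·10 2·5 5·2 10·1  φ→[1+1+4+4]=10
d|13:{1,13}  Σφ=1+12=13
[q^14] φ(1)=1,φ(2)=1,φ(7)=6,φ(14)=6 ⇒ 14
q^18  k|18↦φ(k): 18:6 9:6 6:2 3:2 2:1 1:1  a_18=18
d|20:{20,10,5,4,2,1}  Σφ=8+4+4+2+1+1=20
q^25  k|25↦φ(k): 1:1 5:4 25:20  a_25=25

10, 13, 14, 18, 20, 25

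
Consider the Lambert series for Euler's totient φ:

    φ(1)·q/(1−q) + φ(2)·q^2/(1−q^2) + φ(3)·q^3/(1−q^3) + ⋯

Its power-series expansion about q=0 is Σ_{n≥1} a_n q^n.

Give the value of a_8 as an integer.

d|8:{1,2,4,8}  Σφ=1+1+2+4=8

a_8 = 8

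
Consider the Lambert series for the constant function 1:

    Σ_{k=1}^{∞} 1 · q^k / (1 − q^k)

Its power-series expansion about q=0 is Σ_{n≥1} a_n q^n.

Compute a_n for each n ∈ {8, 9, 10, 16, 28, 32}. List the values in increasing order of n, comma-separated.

4, 3, 4, 5, 6, 6

[q^8] f(1)=1,f(2)=1,f(4)=1,f(8)=1 ⇒ 4
q^9  k|9↦f(k): 9:1 3:1 1:1  a_9=3
n=10: 10·1 5·2 2·5 1·10  f→[1+1+1+1]=4
q^16  k|16↦f(k): 1:1 2:1 4:1 8:1 16:1  a_16=5
d|28:{1,2,4,7,14,28}  Σf=1+1+1+1+1+1=6
n=32: 1·32 2·16 4·8 8·4 16·2 32·1  f→[1+1+1+1+1+1]=6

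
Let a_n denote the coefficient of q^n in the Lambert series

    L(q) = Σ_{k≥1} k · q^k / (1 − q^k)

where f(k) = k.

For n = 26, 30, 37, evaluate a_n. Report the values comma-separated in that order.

q^26  k|26↦f(k): 26:26 13:13 2:2 1:1  a_26=42
n=30: 1·30 2·15 3·10 5·6 6·5 10·3 15·2 30·1  f→[1+2+3+5+6+10+15+30]=72
d|37:{1,37}  Σf=1+37=38

42, 72, 38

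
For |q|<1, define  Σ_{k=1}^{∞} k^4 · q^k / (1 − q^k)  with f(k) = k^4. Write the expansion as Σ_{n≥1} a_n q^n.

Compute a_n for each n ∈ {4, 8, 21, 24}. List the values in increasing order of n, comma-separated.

[q^4] f(1)=1,f(2)=16,f(4)=256 ⇒ 273
[q^8] f(8)=4096,f(4)=256,f(2)=16,f(1)=1 ⇒ 4369
q^21  k|21↦f(k): 21:194481 7:2401 3:81 1:1  a_21=196964
d|24:{24,12,8,6,4,3,2,1}  Σf=331776+20736+4096+1296+256+81+16+1=358258

273, 4369, 196964, 358258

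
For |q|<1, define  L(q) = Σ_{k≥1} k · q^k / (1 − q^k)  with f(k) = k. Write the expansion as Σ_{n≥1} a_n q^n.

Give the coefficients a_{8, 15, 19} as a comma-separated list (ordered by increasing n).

d|8:{1,2,4,8}  Σf=1+2+4+8=15
[q^15] f(15)=15,f(5)=5,f(3)=3,f(1)=1 ⇒ 24
n=19: 19·1 1·19  f→[19+1]=20

15, 24, 20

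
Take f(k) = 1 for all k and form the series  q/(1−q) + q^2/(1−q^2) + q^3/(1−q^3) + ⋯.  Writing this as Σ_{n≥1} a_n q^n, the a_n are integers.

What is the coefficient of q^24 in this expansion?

a_24 = 8

q^24  k|24↦f(k): 1:1 2:1 3:1 4:1 6:1 8:1 12:1 24:1  a_24=8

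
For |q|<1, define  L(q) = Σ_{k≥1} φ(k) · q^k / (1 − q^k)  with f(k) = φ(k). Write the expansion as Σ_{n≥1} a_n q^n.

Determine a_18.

q^18  k|18↦φ(k): 1:1 2:1 3:2 6:2 9:6 18:6  a_18=18

a_18 = 18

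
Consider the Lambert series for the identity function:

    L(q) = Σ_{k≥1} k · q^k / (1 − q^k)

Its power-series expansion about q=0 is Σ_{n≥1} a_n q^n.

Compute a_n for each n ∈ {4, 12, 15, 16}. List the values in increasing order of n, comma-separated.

7, 28, 24, 31

n=4: 4·1 2·2 1·4  f→[4+2+1]=7
n=12: 12·1 6·2 4·3 3·4 2·6 1·12  f→[12+6+4+3+2+1]=28
n=15: 1·15 3·5 5·3 15·1  f→[1+3+5+15]=24
[q^16] f(16)=16,f(8)=8,f(4)=4,f(2)=2,f(1)=1 ⇒ 31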